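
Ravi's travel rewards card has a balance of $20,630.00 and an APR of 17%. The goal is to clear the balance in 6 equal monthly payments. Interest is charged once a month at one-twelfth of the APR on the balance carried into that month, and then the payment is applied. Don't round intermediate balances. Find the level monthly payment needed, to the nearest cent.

$3,610.82

Monthly rate r = 17%/12 = 1.41667% = 0.0141667.
Level-payment amortization: P = B₀·r / (1 − (1+r)^(−n)) = 20630.00·0.0141667 / (1 − 1.01417^(−6)).
Denominator 1 − (1+r)^(−6) = 0.0809396993.
P = 292.258 / 0.0809396993 ≈ 3610.82.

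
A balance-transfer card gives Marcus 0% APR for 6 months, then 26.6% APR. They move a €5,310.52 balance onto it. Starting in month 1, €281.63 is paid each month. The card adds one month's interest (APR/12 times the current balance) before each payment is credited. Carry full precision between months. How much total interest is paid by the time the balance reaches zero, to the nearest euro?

Promo months 1–6 at r₀ = 0%/12 = 0; months 7+ at r₁ = 26.6%/12 = 0.0221667.
After month 6 (no interest yet): B = €5,310.52 − 6·€281.63 = €3,620.74.
Then at r₁ with €281.63/mo: n₂ = −ln(1 − r₁·B/P)/ln(1+r₁) ≈ 15.30 → 16 more payments.
Total paid = 21·€281.63 + €85.18 = €5,999.41; interest = €5,999.41 − €5,310.52 = €688.89.

€689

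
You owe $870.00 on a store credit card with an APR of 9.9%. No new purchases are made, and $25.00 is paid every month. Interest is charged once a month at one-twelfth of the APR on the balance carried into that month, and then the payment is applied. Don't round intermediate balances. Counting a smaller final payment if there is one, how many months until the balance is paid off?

Monthly rate r = 9.9%/12 = 0.825% = 0.00825.
Recurrence: B ← B·(1+r) − $25.00.
Month 1: interest $7.18; balance after payment $852.18.
Month 2: interest $7.03; balance after payment $834.21.
Closed form: n = −ln(1 − rB₀/P)/ln(1+r) = −ln(0.7129)/ln(1.00825) ≈ 41.189, so the balance reaches zero during payment 42.

42 payments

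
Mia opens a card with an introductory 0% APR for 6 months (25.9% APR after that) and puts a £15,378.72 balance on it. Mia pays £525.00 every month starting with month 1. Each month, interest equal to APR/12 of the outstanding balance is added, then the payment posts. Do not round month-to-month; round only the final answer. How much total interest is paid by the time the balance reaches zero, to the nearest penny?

£4,948.97

Promo months 1–6 at r₀ = 0%/12 = 0; months 7+ at r₁ = 25.9%/12 = 0.0215833.
After month 6 (no interest yet): B = £15,378.72 − 6·£525.00 = £12,228.72.
Then at r₁ with £525.00/mo: n₂ = −ln(1 − r₁·B/P)/ln(1+r₁) ≈ 32.72 → 33 more payments.
Total paid = 38·£525.00 + £377.69 = £20,327.69; interest = £20,327.69 − £15,378.72 = £4,948.97.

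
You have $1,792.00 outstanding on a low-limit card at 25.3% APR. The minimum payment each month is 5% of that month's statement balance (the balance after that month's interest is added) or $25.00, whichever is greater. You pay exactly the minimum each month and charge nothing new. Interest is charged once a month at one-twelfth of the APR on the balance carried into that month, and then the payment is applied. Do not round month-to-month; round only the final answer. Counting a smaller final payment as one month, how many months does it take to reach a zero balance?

Monthly rate r = 25.3%/12 = 2.10833% = 0.0210833.
While 5% of the post-interest balance exceeds $25.00, each month B ← (B·(1+r))·(1 − 0.05), i.e. B shrinks by the factor (1+r)·0.95 = 0.97003.
This holds for months 1–43. Entering month 44 the balance is $484.27; 5% of the post-interest balance is now below $25.00, so the flat $25.00 minimum applies from here.
From month 44 a fixed $25.00 at rate r clears $484.27 in 26 more payments. Total: 43 + 26 = 69 months.

69 months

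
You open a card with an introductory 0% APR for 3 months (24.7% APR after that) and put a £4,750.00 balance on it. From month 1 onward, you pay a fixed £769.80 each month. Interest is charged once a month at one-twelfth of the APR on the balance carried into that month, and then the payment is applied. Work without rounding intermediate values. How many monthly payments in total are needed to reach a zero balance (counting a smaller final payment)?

7 months

Promo months 1–3 at r₀ = 0%/12 = 0; months 4+ at r₁ = 24.7%/12 = 0.0205833.
After month 3 (no interest yet): B = £4,750.00 − 3·£769.80 = £2,440.60.
Then at r₁ with £769.80/mo: n₂ = −ln(1 − r₁·B/P)/ln(1+r₁) ≈ 3.31 → 4 more payments.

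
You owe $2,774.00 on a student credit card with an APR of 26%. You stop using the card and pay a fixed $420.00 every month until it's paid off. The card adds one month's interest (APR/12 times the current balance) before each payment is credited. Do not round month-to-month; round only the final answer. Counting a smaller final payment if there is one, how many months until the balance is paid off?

Monthly rate r = 26%/12 = 2.16667% = 0.0216667.
Recurrence: B ← B·(1+r) − $420.00.
Month 1: interest $60.10; balance after payment $2,414.10.
Month 2: interest $52.31; balance after payment $2,046.41.
Closed form: n = −ln(1 − rB₀/P)/ln(1+r) = −ln(0.8569)/ln(1.02167) ≈ 7.205, so the balance reaches zero during payment 8.

8 payments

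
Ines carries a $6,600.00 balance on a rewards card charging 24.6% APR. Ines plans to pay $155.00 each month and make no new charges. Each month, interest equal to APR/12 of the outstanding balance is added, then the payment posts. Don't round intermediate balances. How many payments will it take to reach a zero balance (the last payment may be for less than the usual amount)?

Monthly rate r = 24.6%/12 = 2.05% = 0.0205.
Recurrence: B ← B·(1+r) − $155.00.
Month 1: interest $135.30; balance after payment $6,580.30.
Month 2: interest $134.90; balance after payment $6,560.20.
Closed form: n = −ln(1 − rB₀/P)/ln(1+r) = −ln(0.1271)/ln(1.0205) ≈ 101.653, so the balance reaches zero during payment 102.

102 months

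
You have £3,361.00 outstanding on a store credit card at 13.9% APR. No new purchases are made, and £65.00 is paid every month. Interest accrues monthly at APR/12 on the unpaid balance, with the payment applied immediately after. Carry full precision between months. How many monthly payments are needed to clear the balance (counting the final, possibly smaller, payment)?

Monthly rate r = 13.9%/12 = 1.15833% = 0.0115833.
Recurrence: B ← B·(1+r) − £65.00.
Month 1: interest £38.93; balance after payment £3,334.93.
Month 2: interest £38.63; balance after payment £3,308.56.
Closed form: n = −ln(1 − rB₀/P)/ln(1+r) = −ln(0.40105)/ln(1.01158) ≈ 79.333, so the balance reaches zero during payment 80.

80 months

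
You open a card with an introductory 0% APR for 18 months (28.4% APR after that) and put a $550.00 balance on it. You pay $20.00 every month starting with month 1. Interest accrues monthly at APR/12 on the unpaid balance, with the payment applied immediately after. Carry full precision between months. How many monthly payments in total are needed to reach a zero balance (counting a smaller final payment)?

Promo months 1–18 at r₀ = 0%/12 = 0; months 19+ at r₁ = 28.4%/12 = 0.0236667.
After month 18 (no interest yet): B = $550.00 − 18·$20.00 = $190.00.
Then at r₁ with $20.00/mo: n₂ = −ln(1 − r₁·B/P)/ln(1+r₁) ≈ 10.89 → 11 more payments.

29 months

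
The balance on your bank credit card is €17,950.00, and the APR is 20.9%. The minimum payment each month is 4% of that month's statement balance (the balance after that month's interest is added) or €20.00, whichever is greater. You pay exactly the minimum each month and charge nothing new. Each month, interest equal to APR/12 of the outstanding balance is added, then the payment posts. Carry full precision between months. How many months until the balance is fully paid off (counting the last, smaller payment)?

Monthly rate r = 20.9%/12 = 1.74167% = 0.0174167.
While 4% of the post-interest balance exceeds €20.00, each month B ← (B·(1+r))·(1 − 0.04), i.e. B shrinks by the factor (1+r)·0.96 = 0.97672.
This holds for months 1–153. Entering month 154 the balance is €488.53; 4% of the post-interest balance is now below €20.00, so the flat €20.00 minimum applies from here.
From month 154 a fixed €20.00 at rate r clears €488.53 in 33 more payments. Total: 153 + 33 = 186 months.

186 months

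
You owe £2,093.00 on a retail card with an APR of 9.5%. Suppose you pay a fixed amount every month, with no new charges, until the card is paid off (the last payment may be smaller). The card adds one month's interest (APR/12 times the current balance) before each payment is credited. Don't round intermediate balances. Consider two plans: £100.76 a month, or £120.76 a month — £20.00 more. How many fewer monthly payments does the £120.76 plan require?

4 fewer payments

Monthly rate r = 9.5%/12 = 0.791667% = 0.00791667.
At £100.76/mo: n = ⌈−ln(1 − rB₀/P)/ln(1+r)⌉ = 23 payments (last £79.03); total interest = total paid − £2,093.00 = £202.75.
At £120.76/mo: 19 payments (last £86.56); total interest £167.24.
Payments saved = 23 − 19 = 4.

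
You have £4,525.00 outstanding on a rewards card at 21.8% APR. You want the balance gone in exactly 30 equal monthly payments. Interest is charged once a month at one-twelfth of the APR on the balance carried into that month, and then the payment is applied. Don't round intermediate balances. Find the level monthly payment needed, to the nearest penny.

Monthly rate r = 21.8%/12 = 1.81667% = 0.0181667.
Level-payment amortization: P = B₀·r / (1 − (1+r)^(−n)) = 4525.00·0.0181667 / (1 − 1.01817^(−30)).
Denominator 1 − (1+r)^(−30) = 0.417315108.
P = 82.2042 / 0.417315108 ≈ 196.98.

£196.98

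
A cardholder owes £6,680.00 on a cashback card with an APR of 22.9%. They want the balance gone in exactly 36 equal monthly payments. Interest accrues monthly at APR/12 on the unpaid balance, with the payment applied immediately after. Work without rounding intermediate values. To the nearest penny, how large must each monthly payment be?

£258.23

Monthly rate r = 22.9%/12 = 1.90833% = 0.0190833.
Level-payment amortization: P = B₀·r / (1 − (1+r)^(−n)) = 6680.00·0.0190833 / (1 − 1.01908^(−36)).
Denominator 1 − (1+r)^(−36) = 0.493649973.
P = 127.477 / 0.493649973 ≈ 258.23.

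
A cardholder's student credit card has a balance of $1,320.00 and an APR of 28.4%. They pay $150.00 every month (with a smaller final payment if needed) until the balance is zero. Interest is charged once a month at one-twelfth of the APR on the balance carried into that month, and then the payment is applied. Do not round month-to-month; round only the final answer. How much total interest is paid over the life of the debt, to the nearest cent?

Monthly rate r = 28.4%/12 = 2.36667% = 0.0236667.
Payoff takes n = ⌈−ln(1 − rB₀/P)/ln(1+r)⌉ = ⌈9.984⌉ = 10 payments; the last is $147.60.
Total paid = 9·$150.00 + $147.60 = $1,497.60.
Total interest = total paid − principal = $1,497.60 − $1,320.00 = $177.60.

$177.60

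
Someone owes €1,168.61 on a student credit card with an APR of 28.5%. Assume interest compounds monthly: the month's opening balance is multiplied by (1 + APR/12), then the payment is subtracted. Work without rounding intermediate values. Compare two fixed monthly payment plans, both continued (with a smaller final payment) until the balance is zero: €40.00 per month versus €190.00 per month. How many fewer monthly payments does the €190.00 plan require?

Monthly rate r = 28.5%/12 = 2.375% = 0.02375.
At €40.00/mo: n = ⌈−ln(1 − rB₀/P)/ln(1+r)⌉ = 51 payments (last €17.33); total interest = total paid − €1,168.61 = €848.72.
At €190.00/mo: 7 payments (last €138.69); total interest €110.08.
Payments saved = 51 − 7 = 44.

44 fewer payments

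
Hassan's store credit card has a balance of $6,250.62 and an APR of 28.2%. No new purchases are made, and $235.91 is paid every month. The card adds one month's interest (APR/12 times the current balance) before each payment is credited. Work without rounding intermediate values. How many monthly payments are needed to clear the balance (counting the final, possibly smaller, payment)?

Monthly rate r = 28.2%/12 = 2.35% = 0.0235.
Recurrence: B ← B·(1+r) − $235.91.
Month 1: interest $146.89; balance after payment $6,161.60.
Month 2: interest $144.80; balance after payment $6,070.49.
Closed form: n = −ln(1 − rB₀/P)/ln(1+r) = −ln(0.37735)/ln(1.0235) ≈ 41.957, so the balance reaches zero during payment 42.

42 payments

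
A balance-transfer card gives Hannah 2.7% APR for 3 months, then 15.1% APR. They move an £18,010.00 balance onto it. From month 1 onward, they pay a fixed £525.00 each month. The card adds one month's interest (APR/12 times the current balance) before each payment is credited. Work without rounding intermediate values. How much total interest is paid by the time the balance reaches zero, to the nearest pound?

Promo months 1–3 at r₀ = 2.7%/12 = 0.00225; months 4+ at r₁ = 15.1%/12 = 0.0125833.
After month 3: iterate B ← B·(1+r₀) − £525.00 for 3 months → £16,553.29.
Then at r₁ with £525.00/mo: n₂ = −ln(1 − r₁·B/P)/ln(1+r₁) ≈ 40.42 → 41 more payments.
Total paid = 43·£525.00 + £220.65 = £22,795.65; interest = £22,795.65 − £18,010.00 = £4,785.65.

£4,786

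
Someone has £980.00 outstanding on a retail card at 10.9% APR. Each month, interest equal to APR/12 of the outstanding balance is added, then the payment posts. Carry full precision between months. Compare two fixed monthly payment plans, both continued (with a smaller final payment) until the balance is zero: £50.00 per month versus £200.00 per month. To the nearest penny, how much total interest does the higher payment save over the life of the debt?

£77.09

Monthly rate r = 10.9%/12 = 0.908333% = 0.00908333.
At £50.00/mo: n = ⌈−ln(1 − rB₀/P)/ln(1+r)⌉ = 22 payments (last £34.15); total interest = total paid − £980.00 = £104.15.
At £200.00/mo: 6 payments (last £7.06); total interest £27.06.
Interest saved = £104.15 − £27.06 = £77.09.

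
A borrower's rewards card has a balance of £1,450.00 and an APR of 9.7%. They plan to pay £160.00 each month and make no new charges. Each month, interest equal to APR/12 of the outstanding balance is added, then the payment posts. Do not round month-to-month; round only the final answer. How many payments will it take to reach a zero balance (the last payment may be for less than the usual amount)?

Monthly rate r = 9.7%/12 = 0.808333% = 0.00808333.
Recurrence: B ← B·(1+r) − £160.00.
Month 1: interest £11.72; balance after payment £1,301.72.
Month 2: interest £10.52; balance after payment £1,152.24.
Closed form: n = −ln(1 − rB₀/P)/ln(1+r) = −ln(0.92674)/ln(1.00808) ≈ 9.450, so the balance reaches zero during payment 10.

10 months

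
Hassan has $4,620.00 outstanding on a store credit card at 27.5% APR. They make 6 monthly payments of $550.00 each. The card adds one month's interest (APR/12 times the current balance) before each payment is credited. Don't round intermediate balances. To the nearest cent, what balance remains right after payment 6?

$1,797.84

Monthly rate r = 27.5%/12 = 2.29167% = 0.0229167.
Each month: B ← B·(1+r) − $550.00.
Month 1: interest $105.87; balance after payment $4,175.88.
Month 2: interest $95.70; balance after payment $3,721.57.
Month 3: interest $85.29; balance after payment $3,256.86.
Month 4: interest $74.64; balance after payment $2,781.49.
Month 5: interest $63.74; balance after payment $2,295.24.
Month 6: interest $52.60; balance after payment $1,797.84.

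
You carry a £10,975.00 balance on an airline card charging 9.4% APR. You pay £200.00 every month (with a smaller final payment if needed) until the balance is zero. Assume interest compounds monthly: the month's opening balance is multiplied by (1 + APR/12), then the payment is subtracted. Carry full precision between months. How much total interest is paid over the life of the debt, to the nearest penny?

£3,426.56

Monthly rate r = 9.4%/12 = 0.783333% = 0.00783333.
Payoff takes n = ⌈−ln(1 − rB₀/P)/ln(1+r)⌉ = ⌈72.008⌉ = 73 payments; the last is £1.56.
Total paid = 72·£200.00 + £1.56 = £14,401.56.
Total interest = total paid − principal = £14,401.56 − £10,975.00 = £3,426.56.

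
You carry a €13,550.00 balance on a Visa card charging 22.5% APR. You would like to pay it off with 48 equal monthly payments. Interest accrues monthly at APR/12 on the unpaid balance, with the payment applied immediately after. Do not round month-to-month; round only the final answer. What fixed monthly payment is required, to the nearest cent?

Monthly rate r = 22.5%/12 = 1.875% = 0.01875.
Level-payment amortization: P = B₀·r / (1 − (1+r)^(−n)) = 13550.00·0.01875 / (1 − 1.01875^(−48)).
Denominator 1 − (1+r)^(−48) = 0.590028038.
P = 254.062 / 0.590028038 ≈ 430.59.

€430.59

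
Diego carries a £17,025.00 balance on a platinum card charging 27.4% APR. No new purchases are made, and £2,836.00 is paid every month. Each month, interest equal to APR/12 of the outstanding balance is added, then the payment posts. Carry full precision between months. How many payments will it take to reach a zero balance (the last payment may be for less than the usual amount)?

7 months

Monthly rate r = 27.4%/12 = 2.28333% = 0.0228333.
Recurrence: B ← B·(1+r) − £2,836.00.
Month 1: interest £388.74; balance after payment £14,577.74.
Month 2: interest £332.86; balance after payment £12,074.60.
Closed form: n = −ln(1 − rB₀/P)/ln(1+r) = −ln(0.86293)/ln(1.02283) ≈ 6.530, so the balance reaches zero during payment 7.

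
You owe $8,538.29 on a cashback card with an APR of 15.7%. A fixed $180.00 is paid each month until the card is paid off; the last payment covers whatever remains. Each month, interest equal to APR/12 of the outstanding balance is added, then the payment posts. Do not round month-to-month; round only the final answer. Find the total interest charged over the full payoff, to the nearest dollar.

$4,883

Monthly rate r = 15.7%/12 = 1.30833% = 0.0130833.
Payoff takes n = ⌈−ln(1 − rB₀/P)/ln(1+r)⌉ = ⌈74.561⌉ = 75 payments; the last is $101.31.
Total paid = 74·$180.00 + $101.31 = $13,421.31.
Total interest = total paid − principal = $13,421.31 − $8,538.29 = $4,883.02.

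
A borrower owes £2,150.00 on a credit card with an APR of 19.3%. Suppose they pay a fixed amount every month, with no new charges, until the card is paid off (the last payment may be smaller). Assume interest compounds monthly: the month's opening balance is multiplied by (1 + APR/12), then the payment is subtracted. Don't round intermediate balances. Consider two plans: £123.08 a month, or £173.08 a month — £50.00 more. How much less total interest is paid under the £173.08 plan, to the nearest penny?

Monthly rate r = 19.3%/12 = 1.60833% = 0.0160833.
At £123.08/mo: n = ⌈−ln(1 − rB₀/P)/ln(1+r)⌉ = 21 payments (last £82.87); total interest = total paid − £2,150.00 = £394.47.
At £173.08/mo: 14 payments (last £167.72); total interest £267.76.
Interest saved = £394.47 − £267.76 = £126.71.

£126.71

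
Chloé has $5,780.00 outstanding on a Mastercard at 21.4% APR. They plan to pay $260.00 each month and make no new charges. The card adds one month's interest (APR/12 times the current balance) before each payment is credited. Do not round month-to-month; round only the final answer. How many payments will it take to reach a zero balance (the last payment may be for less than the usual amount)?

29 months

Monthly rate r = 21.4%/12 = 1.78333% = 0.0178333.
Recurrence: B ← B·(1+r) − $260.00.
Month 1: interest $103.08; balance after payment $5,623.08.
Month 2: interest $100.28; balance after payment $5,463.35.
Closed form: n = −ln(1 − rB₀/P)/ln(1+r) = −ln(0.60355)/ln(1.01783) ≈ 28.565, so the balance reaches zero during payment 29.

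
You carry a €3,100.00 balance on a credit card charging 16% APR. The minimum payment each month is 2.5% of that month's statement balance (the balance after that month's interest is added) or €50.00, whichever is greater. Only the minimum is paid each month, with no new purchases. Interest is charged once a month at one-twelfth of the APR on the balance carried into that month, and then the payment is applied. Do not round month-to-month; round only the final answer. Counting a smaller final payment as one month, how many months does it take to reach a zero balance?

Monthly rate r = 16%/12 = 1.33333% = 0.0133333.
While 2.5% of the post-interest balance exceeds €50.00, each month B ← (B·(1+r))·(1 − 0.025), i.e. B shrinks by the factor (1+r)·0.975 = 0.988.
This holds for months 1–38. Entering month 39 the balance is €1,959.41; 2.5% of the post-interest balance is now below €50.00, so the flat €50.00 minimum applies from here.
From month 39 a fixed €50.00 at rate r clears €1,959.41 in 56 more payments. Total: 38 + 56 = 94 months.

94 months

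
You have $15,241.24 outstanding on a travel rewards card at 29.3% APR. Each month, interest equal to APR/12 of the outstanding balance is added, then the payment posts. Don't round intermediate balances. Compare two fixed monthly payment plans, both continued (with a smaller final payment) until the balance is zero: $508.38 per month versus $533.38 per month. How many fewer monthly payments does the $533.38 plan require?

5 fewer payments

Monthly rate r = 29.3%/12 = 2.44167% = 0.0244167.
At $508.38/mo: n = ⌈−ln(1 − rB₀/P)/ln(1+r)⌉ = 55 payments (last $299.74); total interest = total paid − $15,241.24 = $12,511.02.
At $533.38/mo: 50 payments (last $317.69); total interest $11,212.07.
Payments saved = 55 − 50 = 5.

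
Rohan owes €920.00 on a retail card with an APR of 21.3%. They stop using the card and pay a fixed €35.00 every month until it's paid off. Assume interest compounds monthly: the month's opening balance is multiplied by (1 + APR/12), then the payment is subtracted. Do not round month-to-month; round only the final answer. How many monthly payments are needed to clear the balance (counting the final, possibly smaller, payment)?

Monthly rate r = 21.3%/12 = 1.775% = 0.01775.
Recurrence: B ← B·(1+r) − €35.00.
Month 1: interest €16.33; balance after payment €901.33.
Month 2: interest €16.00; balance after payment €882.33.
Closed form: n = −ln(1 − rB₀/P)/ln(1+r) = −ln(0.53343)/ln(1.01775) ≈ 35.718, so the balance reaches zero during payment 36.

36 months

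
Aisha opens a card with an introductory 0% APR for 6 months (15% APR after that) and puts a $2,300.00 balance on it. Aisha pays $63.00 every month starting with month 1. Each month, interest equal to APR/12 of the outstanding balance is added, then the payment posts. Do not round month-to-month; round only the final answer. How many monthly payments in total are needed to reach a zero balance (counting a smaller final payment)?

45 payments

Promo months 1–6 at r₀ = 0%/12 = 0; months 7+ at r₁ = 15%/12 = 0.0125.
After month 6 (no interest yet): B = $2,300.00 − 6·$63.00 = $1,922.00.
Then at r₁ with $63.00/mo: n₂ = −ln(1 − r₁·B/P)/ln(1+r₁) ≈ 38.66 → 39 more payments.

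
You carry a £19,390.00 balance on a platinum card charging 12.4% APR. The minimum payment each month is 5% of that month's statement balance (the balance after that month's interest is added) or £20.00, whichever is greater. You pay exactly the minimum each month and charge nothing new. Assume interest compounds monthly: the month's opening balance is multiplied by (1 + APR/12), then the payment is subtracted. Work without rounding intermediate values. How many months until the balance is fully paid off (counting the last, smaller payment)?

118 months

Monthly rate r = 12.4%/12 = 1.03333% = 0.0103333.
While 5% of the post-interest balance exceeds £20.00, each month B ← (B·(1+r))·(1 − 0.05), i.e. B shrinks by the factor (1+r)·0.95 = 0.95982.
This holds for months 1–95. Entering month 96 the balance is £393.97; 5% of the post-interest balance is now below £20.00, so the flat £20.00 minimum applies from here.
From month 96 a fixed £20.00 at rate r clears £393.97 in 23 more payments. Total: 95 + 23 = 118 months.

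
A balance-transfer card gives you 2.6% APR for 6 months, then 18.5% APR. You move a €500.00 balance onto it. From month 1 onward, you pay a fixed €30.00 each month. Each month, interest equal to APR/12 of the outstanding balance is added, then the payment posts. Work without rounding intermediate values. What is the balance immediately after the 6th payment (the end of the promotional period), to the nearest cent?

Promo months 1–6 at r₀ = 2.6%/12 = 0.00216667; months 7+ at r₁ = 18.5%/12 = 0.0154167.
After month 6: iterate B ← B·(1+r₀) − €30.00 for 6 months → €325.56.

€325.56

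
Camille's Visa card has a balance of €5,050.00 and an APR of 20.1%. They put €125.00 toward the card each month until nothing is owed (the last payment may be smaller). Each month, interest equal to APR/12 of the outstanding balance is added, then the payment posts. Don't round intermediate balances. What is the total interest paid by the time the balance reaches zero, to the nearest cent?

€3,447.08

Monthly rate r = 20.1%/12 = 1.675% = 0.01675.
Payoff takes n = ⌈−ln(1 − rB₀/P)/ln(1+r)⌉ = ⌈67.976⌉ = 68 payments; the last is €122.08.
Total paid = 67·€125.00 + €122.08 = €8,497.08.
Total interest = total paid − principal = €8,497.08 − €5,050.00 = €3,447.08.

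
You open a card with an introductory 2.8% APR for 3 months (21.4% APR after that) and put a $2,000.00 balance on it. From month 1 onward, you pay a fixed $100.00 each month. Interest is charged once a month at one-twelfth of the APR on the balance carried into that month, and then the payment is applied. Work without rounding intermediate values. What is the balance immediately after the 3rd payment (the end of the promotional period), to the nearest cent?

$1,713.33

Promo months 1–3 at r₀ = 2.8%/12 = 0.00233333; months 4+ at r₁ = 21.4%/12 = 0.0178333.
After month 3: iterate B ← B·(1+r₀) − $100.00 for 3 months → $1,713.33.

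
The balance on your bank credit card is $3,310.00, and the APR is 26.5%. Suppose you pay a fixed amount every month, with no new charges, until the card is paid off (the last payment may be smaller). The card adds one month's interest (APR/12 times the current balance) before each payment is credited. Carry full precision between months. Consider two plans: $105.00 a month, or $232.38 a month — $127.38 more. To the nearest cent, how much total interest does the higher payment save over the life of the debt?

$1,707.96

Monthly rate r = 26.5%/12 = 2.20833% = 0.0220833.
At $105.00/mo: n = ⌈−ln(1 − rB₀/P)/ln(1+r)⌉ = 55 payments (last $56.53); total interest = total paid − $3,310.00 = $2,416.53.
At $232.38/mo: 18 payments (last $68.11); total interest $708.57.
Interest saved = $2,416.53 − $708.57 = $1,707.96.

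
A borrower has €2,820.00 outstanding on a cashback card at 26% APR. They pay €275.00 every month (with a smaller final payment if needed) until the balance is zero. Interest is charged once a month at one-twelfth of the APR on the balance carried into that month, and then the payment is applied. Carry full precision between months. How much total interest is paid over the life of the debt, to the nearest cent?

€404.12

Monthly rate r = 26%/12 = 2.16667% = 0.0216667.
Payoff takes n = ⌈−ln(1 − rB₀/P)/ln(1+r)⌉ = ⌈11.722⌉ = 12 payments; the last is €199.12.
Total paid = 11·€275.00 + €199.12 = €3,224.12.
Total interest = total paid − principal = €3,224.12 − €2,820.00 = €404.12.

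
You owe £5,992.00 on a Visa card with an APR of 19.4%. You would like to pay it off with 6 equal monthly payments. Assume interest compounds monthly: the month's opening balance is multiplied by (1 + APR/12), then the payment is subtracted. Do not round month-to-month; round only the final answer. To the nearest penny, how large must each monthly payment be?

£1,055.93

Monthly rate r = 19.4%/12 = 1.61667% = 0.0161667.
Level-payment amortization: P = B₀·r / (1 − (1+r)^(−n)) = 5992.00·0.0161667 / (1 − 1.01617^(−6)).
Denominator 1 − (1+r)^(−6) = 0.0917396988.
P = 96.8707 / 0.0917396988 ≈ 1055.93.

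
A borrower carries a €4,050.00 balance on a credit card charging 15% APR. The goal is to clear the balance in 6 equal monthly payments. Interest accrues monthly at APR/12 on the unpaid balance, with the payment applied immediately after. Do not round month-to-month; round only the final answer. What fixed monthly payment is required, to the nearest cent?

Monthly rate r = 15%/12 = 1.25% = 0.0125.
Level-payment amortization: P = B₀·r / (1 − (1+r)^(−n)) = 4050.00·0.0125 / (1 − 1.0125^(−6)).
Denominator 1 − (1+r)^(−6) = 0.071825124.
P = 50.625 / 0.071825124 ≈ 704.84.

€704.84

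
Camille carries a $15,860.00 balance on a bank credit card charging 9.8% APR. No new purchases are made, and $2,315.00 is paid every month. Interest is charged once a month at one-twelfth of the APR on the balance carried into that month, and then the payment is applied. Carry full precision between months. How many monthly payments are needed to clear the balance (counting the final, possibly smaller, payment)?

8 payments

Monthly rate r = 9.8%/12 = 0.816667% = 0.00816667.
Recurrence: B ← B·(1+r) − $2,315.00.
Month 1: interest $129.52; balance after payment $13,674.52.
Month 2: interest $111.68; balance after payment $11,471.20.
Closed form: n = −ln(1 − rB₀/P)/ln(1+r) = −ln(0.94405)/ln(1.00817) ≈ 7.079, so the balance reaches zero during payment 8.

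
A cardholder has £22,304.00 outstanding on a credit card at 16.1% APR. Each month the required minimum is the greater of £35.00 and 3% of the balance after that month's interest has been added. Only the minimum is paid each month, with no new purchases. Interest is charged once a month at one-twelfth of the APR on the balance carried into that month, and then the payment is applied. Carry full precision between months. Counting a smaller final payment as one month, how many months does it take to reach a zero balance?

217 months

Monthly rate r = 16.1%/12 = 1.34167% = 0.0134167.
While 3% of the post-interest balance exceeds £35.00, each month B ← (B·(1+r))·(1 − 0.03), i.e. B shrinks by the factor (1+r)·0.97 = 0.98301.
This holds for months 1–174. Entering month 175 the balance is £1,131.84; 3% of the post-interest balance is now below £35.00, so the flat £35.00 minimum applies from here.
From month 175 a fixed £35.00 at rate r clears £1,131.84 in 43 more payments. Total: 174 + 43 = 217 months.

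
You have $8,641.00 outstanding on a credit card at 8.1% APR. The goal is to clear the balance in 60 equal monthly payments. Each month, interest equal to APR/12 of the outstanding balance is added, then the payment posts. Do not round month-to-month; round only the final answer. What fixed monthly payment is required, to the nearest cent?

$175.62

Monthly rate r = 8.1%/12 = 0.675% = 0.00675.
Level-payment amortization: P = B₀·r / (1 − (1+r)^(−n)) = 8641.00·0.00675 / (1 − 1.00675^(−60)).
Denominator 1 − (1+r)^(−60) = 0.332114979.
P = 58.3267 / 0.332114979 ≈ 175.62.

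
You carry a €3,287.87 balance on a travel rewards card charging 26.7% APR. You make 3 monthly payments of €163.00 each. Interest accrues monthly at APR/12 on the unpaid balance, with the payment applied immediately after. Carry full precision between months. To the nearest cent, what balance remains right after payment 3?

Monthly rate r = 26.7%/12 = 2.225% = 0.02225.
Each month: B ← B·(1+r) − €163.00.
Month 1: interest €73.16; balance after payment €3,198.03.
Month 2: interest €71.16; balance after payment €3,106.18.
Month 3: interest €69.11; balance after payment €3,012.29.

€3,012.29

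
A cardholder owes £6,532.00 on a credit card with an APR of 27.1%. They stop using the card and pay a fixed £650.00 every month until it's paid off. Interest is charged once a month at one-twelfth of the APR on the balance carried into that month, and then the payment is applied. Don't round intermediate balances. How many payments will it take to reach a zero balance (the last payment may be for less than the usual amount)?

12 payments

Monthly rate r = 27.1%/12 = 2.25833% = 0.0225833.
Recurrence: B ← B·(1+r) − £650.00.
Month 1: interest £147.51; balance after payment £6,029.51.
Month 2: interest £136.17; balance after payment £5,515.68.
Closed form: n = −ln(1 − rB₀/P)/ln(1+r) = −ln(0.77305)/ln(1.02258) ≈ 11.526, so the balance reaches zero during payment 12.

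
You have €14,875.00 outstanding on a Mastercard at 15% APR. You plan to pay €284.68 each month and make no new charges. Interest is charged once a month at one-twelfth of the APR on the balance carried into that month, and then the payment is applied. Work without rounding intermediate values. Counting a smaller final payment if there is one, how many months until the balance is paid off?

Monthly rate r = 15%/12 = 1.25% = 0.0125.
Recurrence: B ← B·(1+r) − €284.68.
Month 1: interest €185.94; balance after payment €14,776.26.
Month 2: interest €184.70; balance after payment €14,676.28.
Closed form: n = −ln(1 − rB₀/P)/ln(1+r) = −ln(0.34685)/ln(1.0125) ≈ 85.236, so the balance reaches zero during payment 86.

86 payments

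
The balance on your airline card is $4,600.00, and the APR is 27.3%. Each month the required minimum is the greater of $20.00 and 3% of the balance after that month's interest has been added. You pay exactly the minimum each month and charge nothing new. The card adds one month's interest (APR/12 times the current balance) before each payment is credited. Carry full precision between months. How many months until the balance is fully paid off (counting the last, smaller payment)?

Monthly rate r = 27.3%/12 = 2.275% = 0.02275.
While 3% of the post-interest balance exceeds $20.00, each month B ← (B·(1+r))·(1 − 0.03), i.e. B shrinks by the factor (1+r)·0.97 = 0.99207.
This holds for months 1–246. Entering month 247 the balance is $648.48; 3% of the post-interest balance is now below $20.00, so the flat $20.00 minimum applies from here.
From month 247 a fixed $20.00 at rate r clears $648.48 in 60 more payments. Total: 246 + 60 = 306 months.

306 months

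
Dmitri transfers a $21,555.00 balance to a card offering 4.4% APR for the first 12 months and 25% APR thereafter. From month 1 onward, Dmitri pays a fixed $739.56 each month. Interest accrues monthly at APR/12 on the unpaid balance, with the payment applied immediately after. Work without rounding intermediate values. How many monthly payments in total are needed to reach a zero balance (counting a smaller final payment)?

36 payments

Promo months 1–12 at r₀ = 4.4%/12 = 0.00366667; months 13+ at r₁ = 25%/12 = 0.0208333.
After month 12: iterate B ← B·(1+r₀) − $739.56 for 12 months → $13,466.88.
Then at r₁ with $739.56/mo: n₂ = −ln(1 − r₁·B/P)/ln(1+r₁) ≈ 23.13 → 24 more payments.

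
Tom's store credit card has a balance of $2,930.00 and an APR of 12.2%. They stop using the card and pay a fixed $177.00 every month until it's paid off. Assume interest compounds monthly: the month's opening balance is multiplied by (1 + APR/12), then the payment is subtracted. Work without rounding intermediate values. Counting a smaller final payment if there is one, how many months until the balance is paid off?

Monthly rate r = 12.2%/12 = 1.01667% = 0.0101667.
Recurrence: B ← B·(1+r) − $177.00.
Month 1: interest $29.79; balance after payment $2,782.79.
Month 2: interest $28.29; balance after payment $2,634.08.
Closed form: n = −ln(1 − rB₀/P)/ln(1+r) = −ln(0.8317)/ln(1.01017) ≈ 18.218, so the balance reaches zero during payment 19.

19 payments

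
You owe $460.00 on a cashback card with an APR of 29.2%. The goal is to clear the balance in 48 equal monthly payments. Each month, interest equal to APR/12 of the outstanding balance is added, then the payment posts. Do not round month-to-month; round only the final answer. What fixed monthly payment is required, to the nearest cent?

$16.35

Monthly rate r = 29.2%/12 = 2.43333% = 0.0243333.
Level-payment amortization: P = B₀·r / (1 − (1+r)^(−n)) = 460.00·0.0243333 / (1 − 1.02433^(−48)).
Denominator 1 − (1+r)^(−48) = 0.68463221.
P = 11.1933 / 0.68463221 ≈ 16.35.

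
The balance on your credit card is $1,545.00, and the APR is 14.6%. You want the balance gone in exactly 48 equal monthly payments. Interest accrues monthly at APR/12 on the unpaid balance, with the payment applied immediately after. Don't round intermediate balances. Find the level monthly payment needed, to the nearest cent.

Monthly rate r = 14.6%/12 = 1.21667% = 0.0121667.
Level-payment amortization: P = B₀·r / (1 − (1+r)^(−n)) = 1545.00·0.0121667 / (1 − 1.01217^(−48)).
Denominator 1 − (1+r)^(−48) = 0.44036802.
P = 18.7975 / 0.44036802 ≈ 42.69.

$42.69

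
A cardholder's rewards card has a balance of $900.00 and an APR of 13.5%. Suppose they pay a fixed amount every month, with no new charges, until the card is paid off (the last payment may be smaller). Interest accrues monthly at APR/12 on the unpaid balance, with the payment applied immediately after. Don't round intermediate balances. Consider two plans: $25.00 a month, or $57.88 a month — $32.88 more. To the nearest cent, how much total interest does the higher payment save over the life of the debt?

$165.37

Monthly rate r = 13.5%/12 = 1.125% = 0.01125.
At $25.00/mo: n = ⌈−ln(1 − rB₀/P)/ln(1+r)⌉ = 47 payments (last $10.28); total interest = total paid − $900.00 = $260.28.
At $57.88/mo: 18 payments (last $10.95); total interest $94.91.
Interest saved = $260.28 − $94.91 = $165.37.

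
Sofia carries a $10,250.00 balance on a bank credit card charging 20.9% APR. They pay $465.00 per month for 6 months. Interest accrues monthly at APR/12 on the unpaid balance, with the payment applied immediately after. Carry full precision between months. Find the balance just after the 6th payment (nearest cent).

$8,454.52

Monthly rate r = 20.9%/12 = 1.74167% = 0.0174167.
Each month: B ← B·(1+r) − $465.00.
Month 1: interest $178.52; balance after payment $9,963.52.
Month 2: interest $173.53; balance after payment $9,672.05.
Month 3: interest $168.45; balance after payment $9,375.51.
Month 4: interest $163.29; balance after payment $9,073.80.
Month 5: interest $158.04; balance after payment $8,766.83.
Month 6: interest $152.69; balance after payment $8,454.52.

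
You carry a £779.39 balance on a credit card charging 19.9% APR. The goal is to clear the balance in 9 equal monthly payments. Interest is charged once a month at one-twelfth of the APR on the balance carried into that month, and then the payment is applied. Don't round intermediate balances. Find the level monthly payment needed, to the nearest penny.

£93.94

Monthly rate r = 19.9%/12 = 1.65833% = 0.0165833.
Level-payment amortization: P = B₀·r / (1 − (1+r)^(−n)) = 779.39·0.0165833 / (1 − 1.01658^(−9)).
Denominator 1 − (1+r)^(−9) = 0.137591293.
P = 12.9249 / 0.137591293 ≈ 93.94.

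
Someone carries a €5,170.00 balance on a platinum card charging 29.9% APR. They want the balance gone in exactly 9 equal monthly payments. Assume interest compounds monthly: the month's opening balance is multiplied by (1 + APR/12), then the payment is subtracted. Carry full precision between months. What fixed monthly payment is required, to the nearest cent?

€648.36

Monthly rate r = 29.9%/12 = 2.49167% = 0.0249167.
Level-payment amortization: P = B₀·r / (1 − (1+r)^(−n)) = 5170.00·0.0249167 / (1 − 1.02492^(−9)).
Denominator 1 − (1+r)^(−9) = 0.198685501.
P = 128.819 / 0.198685501 ≈ 648.36.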